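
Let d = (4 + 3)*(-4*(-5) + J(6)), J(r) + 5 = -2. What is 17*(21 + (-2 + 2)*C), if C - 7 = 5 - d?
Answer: 357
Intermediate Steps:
J(r) = -7 (J(r) = -5 - 2 = -7)
d = 91 (d = (4 + 3)*(-4*(-5) - 7) = 7*(20 - 7) = 7*13 = 91)
C = -79 (C = 7 + (5 - 1*91) = 7 + (5 - 91) = 7 - 86 = -79)
17*(21 + (-2 + 2)*C) = 17*(21 + (-2 + 2)*(-79)) = 17*(21 + 0*(-79)) = 17*(21 + 0) = 17*21 = 357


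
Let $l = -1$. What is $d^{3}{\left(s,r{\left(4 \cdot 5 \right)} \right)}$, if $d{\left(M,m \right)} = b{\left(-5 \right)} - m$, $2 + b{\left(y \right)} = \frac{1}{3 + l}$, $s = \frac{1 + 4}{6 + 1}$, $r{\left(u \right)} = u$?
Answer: $- \frac{79507}{8} \approx -9938.4$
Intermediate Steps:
$s = \frac{5}{7} \approx 0.71429$
$b{\left(y \right)} = - \frac{3}{2}$ ($b{\left(y \right)} = -2 + \frac{1}{3 - 1} = -2 + \frac{1}{2} = - \frac{3}{2}$)
$d{\left(M,m \right)} = - \frac{3}{2} - m$
$d^{3}{\left(s,r{\left(4 \cdot 5 \right)} \right)} = \left(- \frac{3}{2} - 4 \cdot 5\right)^{3} = \left(- \frac{3}{2} - 20\right)^{3} = \left(- \frac{43}{2}\right)^{3} = - \frac{79507}{8}$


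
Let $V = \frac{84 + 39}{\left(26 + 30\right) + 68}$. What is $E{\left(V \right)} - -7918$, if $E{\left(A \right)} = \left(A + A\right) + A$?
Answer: $\frac{982201}{124} \approx 7921.0$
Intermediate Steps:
$V = \frac{123}{124}$ ($V = \frac{123}{56 + 68} = \frac{123}{124} \approx 0.99194$)
$E{\left(A \right)} = 3 A$ ($E{\left(A \right)} = 2 A + A = 3 A$)
$E{\left(V \right)} - -7918 = 3 \cdot \frac{123}{124} - -7918 = \frac{369}{124} + 7918 = \frac{982201}{124}$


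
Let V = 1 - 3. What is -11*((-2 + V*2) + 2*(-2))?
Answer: 110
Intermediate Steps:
V = -2
-11*((-2 + V*2) + 2*(-2)) = -11*((-2 - 2*2) + 2*(-2)) = -11*((-2 - 4) - 4) = -11*(-6 - 4) = -11*(-10) = 110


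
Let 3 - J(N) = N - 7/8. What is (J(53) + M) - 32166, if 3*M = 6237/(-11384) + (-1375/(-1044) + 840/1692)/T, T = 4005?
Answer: -1351323461262500/41946626223 ≈ -32215.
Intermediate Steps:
J(N) = 31/8 - N (J(N) = 3 - (N - 7/8) = 3 - (-7/8 + N) = 3 + (7/8 - N) = 31/8 - N)
M = -61233282217/335573009784 (M = (6237/(-11384) + (-1375/(-1044) + 840/1692)/4005)/3 = (6237*(-1/11384) + (-1375*(-1/1044) + 840*(1/1692))*(1/4005))/3 = (-6237/11384 + (1375/1044 + 70/141)*(1/4005))/3 = (-6237/11384 + (88985/49068)*(1/4005))/3 = (-6237/11384 + 17797/39303468)/3 = (⅓)*(-61233282217/111857669928) = -61233282217/335573009784 ≈ -0.18247)
(J(53) + M) - 32166 = ((31/8 - 1*53) - 61233282217/335573009784) - 32166 = ((31/8 - 53) - 61233282217/335573009784) - 32166 = (-393/8 - 61233282217/335573009784) - 32166 = -2068282173482/41946626223 - 32166 = -1351323461262500/41946626223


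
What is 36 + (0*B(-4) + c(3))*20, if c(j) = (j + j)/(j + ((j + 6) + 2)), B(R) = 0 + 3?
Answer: 312/7 ≈ 44.571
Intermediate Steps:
B(R) = 3
c(j) = 2*j/(8 + 2*j) (c(j) = (2*j)/(j + ((6 + j) + 2)) = (2*j)/(j + (8 + j)) = (2*j)/(8 + 2*j) = 2*j/(8 + 2*j))
36 + (0*B(-4) + c(3))*20 = 36 + (0*3 + 3/(4 + 3))*20 = 36 + (0 + 3/7)*20 = 36 + (3/7)*20 = 36 + 60/7 = 312/7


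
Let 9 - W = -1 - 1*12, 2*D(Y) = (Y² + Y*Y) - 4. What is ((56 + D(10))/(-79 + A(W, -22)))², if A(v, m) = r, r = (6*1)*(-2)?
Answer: 484/169 ≈ 2.8639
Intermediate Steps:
D(Y) = -2 + Y² (D(Y) = ((Y² + Y*Y) - 4)/2 = ((Y² + Y²) - 4)/2 = (2*Y² - 4)/2 = (-4 + 2*Y²)/2 = -2 + Y²)
r = -12 (r = 6*(-2) = -12)
W = 22 (W = 9 - (-1 - 1*12) = 9 - (-1 - 12) = 9 - 1*(-13) = 9 + 13 = 22)
A(v, m) = -12
((56 + D(10))/(-79 + A(W, -22)))² = ((56 + (-2 + 10²))/(-79 - 12))² = ((56 + (-2 + 100))/(-91))² = ((56 + 98)*(-1/91))² = (154*(-1/91))² = (-22/13)² = 484/169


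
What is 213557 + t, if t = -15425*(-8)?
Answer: 336957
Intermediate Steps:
t = 123400
213557 + t = 213557 + 123400 = 336957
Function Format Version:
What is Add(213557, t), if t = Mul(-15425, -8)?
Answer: 336957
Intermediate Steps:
t = 123400
Add(213557, t) = Add(213557, 123400) = 336957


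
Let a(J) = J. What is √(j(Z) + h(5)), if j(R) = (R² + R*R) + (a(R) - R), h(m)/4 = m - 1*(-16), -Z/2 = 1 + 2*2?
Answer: 2*√71 ≈ 16.852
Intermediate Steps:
Z = -10 (Z = -2*(1 + 2*2) = -2*(1 + 4) = -2*5 = -10)
h(m) = 64 + 4*m (h(m) = 4*(m - 1*(-16)) = 4*(m + 16) = 4*(16 + m) = 64 + 4*m)
j(R) = 2*R² (j(R) = (R² + R*R) + (R - R) = (R² + R²) + 0 = 2*R² + 0 = 2*R²)
√(j(Z) + h(5)) = √(2*(-10)² + (64 + 4*5)) = √(2*100 + (64 + 20)) = √(200 + 84) = √284 = 2*√71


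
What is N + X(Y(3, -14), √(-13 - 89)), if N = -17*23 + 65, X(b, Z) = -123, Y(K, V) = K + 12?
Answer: -449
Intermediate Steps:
Y(K, V) = 12 + K
N = -326 (N = -391 + 65 = -326)
N + X(Y(3, -14), √(-13 - 89)) = -326 - 123 = -449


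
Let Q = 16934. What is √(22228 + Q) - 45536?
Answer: -45536 + √39162 ≈ -45338.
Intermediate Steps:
√(22228 + Q) - 45536 = √(22228 + 16934) - 45536 = √39162 - 45536 = -45536 + √39162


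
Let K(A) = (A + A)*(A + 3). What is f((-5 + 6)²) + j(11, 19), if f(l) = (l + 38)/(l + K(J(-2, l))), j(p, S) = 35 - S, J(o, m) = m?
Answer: 61/3 ≈ 20.333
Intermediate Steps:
K(A) = 2*A*(3 + A) (K(A) = (2*A)*(3 + A) = 2*A*(3 + A))
f(l) = (38 + l)/(l + 2*l*(3 + l)) (f(l) = (l + 38)/(l + 2*l*(3 + l)) = (38 + l)/(l + 2*l*(3 + l)))
f((-5 + 6)²) + j(11, 19) = (38 + (-5 + 6)²)/(((-5 + 6)²)*(7 + 2*(-5 + 6)²)) + (35 - 1*19) = (38 + 1²)/((1²)*(7 + 2*1²)) + (35 - 19) = (38 + 1)/(1*(7 + 2*1)) + 16 = 1*39/(7 + 2) + 16 = 1*39/9 + 16 = 1*(⅑)*39 + 16 = 13/3 + 16 = 61/3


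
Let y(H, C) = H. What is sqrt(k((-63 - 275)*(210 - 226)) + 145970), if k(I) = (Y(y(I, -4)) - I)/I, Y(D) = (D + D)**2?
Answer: sqrt(167601) ≈ 409.39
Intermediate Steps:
Y(D) = 4*D**2 (Y(D) = (2*D)**2 = 4*D**2)
k(I) = (-I + 4*I**2)/I (k(I) = (4*I**2 - I)/I = (-I + 4*I**2)/I)
sqrt(k((-63 - 275)*(210 - 226)) + 145970) = sqrt((-1 + 4*((-63 - 275)*(210 - 226))) + 145970) = sqrt((-1 + 4*(-338*(-16))) + 145970) = sqrt((-1 + 4*5408) + 145970) = sqrt((-1 + 21632) + 145970) = sqrt(21631 + 145970) = sqrt(167601)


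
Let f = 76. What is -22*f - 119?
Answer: -1791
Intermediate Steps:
-22*f - 119 = -22*76 - 119 = -1672 - 119 = -1791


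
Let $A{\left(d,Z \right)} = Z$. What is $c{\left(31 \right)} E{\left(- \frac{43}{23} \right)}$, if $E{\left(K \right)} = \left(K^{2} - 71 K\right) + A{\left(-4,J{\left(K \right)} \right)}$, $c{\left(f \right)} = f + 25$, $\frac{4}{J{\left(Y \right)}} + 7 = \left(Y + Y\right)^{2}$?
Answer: $\frac{14966923328}{1953597} \approx 7661.2$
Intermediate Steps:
$J{\left(Y \right)} = \frac{4}{-7 + 4 Y^{2}}$ ($J{\left(Y \right)} = \frac{4}{-7 + \left(Y + Y\right)^{2}} = \frac{4}{-7 + \left(2 Y\right)^{2}} = \frac{4}{-7 + 4 Y^{2}}$)
$c{\left(f \right)} = 25 + f$
$E{\left(K \right)} = K^{2} - 71 K + \frac{4}{-7 + 4 K^{2}}$ ($E{\left(K \right)} = \left(K^{2} - 71 K\right) + \frac{4}{-7 + 4 K^{2}} = K^{2} - 71 K + \frac{4}{-7 + 4 K^{2}}$)
$c{\left(31 \right)} E{\left(- \frac{43}{23} \right)} = \left(25 + 31\right) \frac{4 + - \frac{43}{23} \left(-71 - \frac{43}{23}\right) \left(-7 + 4 \left(- \frac{43}{23}\right)^{2}\right)}{-7 + 4 \left(- \frac{43}{23}\right)^{2}} = 56 \frac{4 + \left(-43\right) \frac{1}{23} \left(-71 - \frac{43}{23}\right) \left(-7 + 4 \left(\left(-43\right) \frac{1}{23}\right)^{2}\right)}{-7 + 4 \left(\left(-43\right) \frac{1}{23}\right)^{2}} = 56 \frac{4 - \frac{43 \left(-71 - \frac{43}{23}\right) \left(-7 + 4 \left(- \frac{43}{23}\right)^{2}\right)}{23}}{-7 + 4 \left(- \frac{43}{23}\right)^{2}} = 56 \frac{4 - - \frac{72068 \left(-7 + 4 \cdot \frac{1849}{529}\right)}{529}}{-7 + 4 \cdot \frac{1849}{529}} = 56 \frac{4 - - \frac{72068 \left(-7 + \frac{7396}{529}\right)}{529}}{-7 + \frac{7396}{529}} = 56 \frac{4 - \left(- \frac{72068}{529}\right) \frac{3693}{529}}{\frac{3693}{529}} = 56 \frac{529 \left(4 + \frac{266147124}{279841}\right)}{3693} = 56 \cdot \frac{529}{3693} \cdot \frac{267266488}{279841} = 56 \cdot \frac{267266488}{1953597} = \frac{14966923328}{1953597}$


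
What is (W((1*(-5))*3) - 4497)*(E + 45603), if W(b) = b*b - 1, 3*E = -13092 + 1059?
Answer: -177722616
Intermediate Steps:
E = -4011 (E = (-13092 + 1059)/3 = (⅓)*(-12033) = -4011)
W(b) = -1 + b² (W(b) = b² - 1 = -1 + b²)
(W((1*(-5))*3) - 4497)*(E + 45603) = ((-1 + ((1*(-5))*3)²) - 4497)*(-4011 + 45603) = ((-1 + (-5*3)²) - 4497)*41592 = ((-1 + (-15)²) - 4497)*41592 = ((-1 + 225) - 4497)*41592 = (224 - 4497)*41592 = -4273*41592 = -177722616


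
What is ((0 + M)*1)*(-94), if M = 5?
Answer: -470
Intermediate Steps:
((0 + M)*1)*(-94) = ((0 + 5)*1)*(-94) = (5*1)*(-94) = 5*(-94) = -470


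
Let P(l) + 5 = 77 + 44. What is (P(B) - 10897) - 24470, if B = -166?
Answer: -35251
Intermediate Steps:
P(l) = 116 (P(l) = -5 + (77 + 44) = -5 + 121 = 116)
(P(B) - 10897) - 24470 = (116 - 10897) - 24470 = -10781 - 24470 = -35251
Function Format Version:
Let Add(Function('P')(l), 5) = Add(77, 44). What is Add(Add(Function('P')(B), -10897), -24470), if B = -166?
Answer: -35251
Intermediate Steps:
Function('P')(l) = 116 (Function('P')(l) = Add(-5, Add(77, 44)) = Add(-5, 121) = 116)
Add(Add(Function('P')(B), -10897), -24470) = Add(Add(116, -10897), -24470) = Add(-10781, -24470) = -35251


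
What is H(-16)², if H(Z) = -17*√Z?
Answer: -4624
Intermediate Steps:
H(-16)² = (-68*I)² = -4624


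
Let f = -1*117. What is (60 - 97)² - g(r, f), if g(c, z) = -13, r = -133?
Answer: 1382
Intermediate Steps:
f = -117
(60 - 97)² - g(r, f) = (60 - 97)² - 1*(-13) = (-37)² + 13 = 1369 + 13 = 1382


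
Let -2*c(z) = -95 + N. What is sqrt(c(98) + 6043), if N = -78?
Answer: sqrt(24518)/2 ≈ 78.291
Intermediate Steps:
c(z) = 173/2 (c(z) = -(-95 - 78)/2 = -1/2*(-173) = 173/2)
sqrt(c(98) + 6043) = sqrt(173/2 + 6043) = sqrt(12259/2) = sqrt(24518)/2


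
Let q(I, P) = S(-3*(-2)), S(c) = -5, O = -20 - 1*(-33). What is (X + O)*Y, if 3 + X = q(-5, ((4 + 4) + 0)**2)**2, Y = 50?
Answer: 1750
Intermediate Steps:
O = 13 (O = -20 + 33 = 13)
q(I, P) = -5
X = 22 (X = -3 + (-5)**2 = -3 + 25 = 22)
(X + O)*Y = (22 + 13)*50 = 35*50 = 1750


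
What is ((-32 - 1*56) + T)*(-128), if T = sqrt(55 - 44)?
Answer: 11264 - 128*sqrt(11) ≈ 10839.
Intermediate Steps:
T = sqrt(11) ≈ 3.3166
((-32 - 1*56) + T)*(-128) = ((-32 - 1*56) + sqrt(11))*(-128) = ((-32 - 56) + sqrt(11))*(-128) = (-88 + sqrt(11))*(-128) = 11264 - 128*sqrt(11)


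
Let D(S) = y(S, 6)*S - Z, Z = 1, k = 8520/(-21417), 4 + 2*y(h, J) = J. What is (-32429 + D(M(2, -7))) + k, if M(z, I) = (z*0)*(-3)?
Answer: -231520610/7139 ≈ -32430.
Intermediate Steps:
y(h, J) = -2 + J/2
k = -2840/7139 (k = 8520*(-1/21417) = -2840/7139 ≈ -0.39781)
M(z, I) = 0 (M(z, I) = 0*(-3) = 0)
D(S) = -1 + S (D(S) = (-2 + (1/2)*6)*S - 1*1 = (-2 + 3)*S - 1 = 1*S - 1 = S - 1 = -1 + S)
(-32429 + D(M(2, -7))) + k = (-32429 + (-1 + 0)) - 2840/7139 = (-32429 - 1) - 2840/7139 = -32430 - 2840/7139 = -231520610/7139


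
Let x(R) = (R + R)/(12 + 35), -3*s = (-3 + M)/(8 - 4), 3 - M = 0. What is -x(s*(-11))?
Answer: 0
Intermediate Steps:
M = 3 (M = 3 - 1*0 = 3 + 0 = 3)
s = 0 (s = -(-3 + 3)/(3*(8 - 4)) = -0/4 = -1/3*0 = 0)
x(R) = 2*R/47 (x(R) = (2*R)/47 = (2*R)*(1/47) = 2*R/47)
-x(s*(-11)) = -2*0*(-11)/47 = -2*0/47 = -1*0 = 0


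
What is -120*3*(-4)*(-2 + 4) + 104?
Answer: 2984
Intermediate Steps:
-120*3*(-4)*(-2 + 4) + 104 = -(-1440)*2 + 104 = -120*(-24) + 104 = 2880 + 104 = 2984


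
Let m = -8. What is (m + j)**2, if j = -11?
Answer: 361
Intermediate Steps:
(m + j)**2 = (-8 - 11)**2 = (-19)**2 = 361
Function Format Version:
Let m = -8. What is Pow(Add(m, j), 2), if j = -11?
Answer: 361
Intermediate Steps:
Pow(Add(m, j), 2) = Pow(Add(-8, -11), 2) = Pow(-19, 2) = 361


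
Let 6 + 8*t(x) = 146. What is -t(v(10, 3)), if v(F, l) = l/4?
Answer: -35/2 ≈ -17.500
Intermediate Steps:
v(F, l) = l/4 (v(F, l) = l*(¼) = l/4)
t(x) = 35/2 (t(x) = -¾ + (⅛)*146 = -¾ + 73/4 = 35/2)
-t(v(10, 3)) = -1*35/2 = -35/2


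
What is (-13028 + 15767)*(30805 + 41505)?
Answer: 198057090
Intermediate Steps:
(-13028 + 15767)*(30805 + 41505) = 2739*72310 = 198057090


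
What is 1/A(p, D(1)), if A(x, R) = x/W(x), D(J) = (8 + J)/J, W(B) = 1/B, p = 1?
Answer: 1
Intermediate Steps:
D(J) = (8 + J)/J
A(x, R) = x² (A(x, R) = x/(1/x) = x*x = x²)
1/A(p, D(1)) = 1/(1²) = 1/1 = 1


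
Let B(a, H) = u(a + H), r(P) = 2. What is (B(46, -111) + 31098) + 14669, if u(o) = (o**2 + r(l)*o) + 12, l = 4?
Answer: 49874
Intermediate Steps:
u(o) = 12 + o**2 + 2*o (u(o) = (o**2 + 2*o) + 12 = 12 + o**2 + 2*o)
B(a, H) = 12 + (H + a)**2 + 2*H + 2*a (B(a, H) = 12 + (a + H)**2 + 2*(a + H) = 12 + (H + a)**2 + 2*(H + a) = 12 + (H + a)**2 + (2*H + 2*a) = 12 + (H + a)**2 + 2*H + 2*a)
(B(46, -111) + 31098) + 14669 = ((12 + (-111 + 46)**2 + 2*(-111) + 2*46) + 31098) + 14669 = ((12 + (-65)**2 - 222 + 92) + 31098) + 14669 = ((12 + 4225 - 222 + 92) + 31098) + 14669 = (4107 + 31098) + 14669 = 35205 + 14669 = 49874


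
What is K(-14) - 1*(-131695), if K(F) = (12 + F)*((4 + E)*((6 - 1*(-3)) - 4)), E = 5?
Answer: 131605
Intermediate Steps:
K(F) = 540 + 45*F (K(F) = (12 + F)*((4 + 5)*((6 - 1*(-3)) - 4)) = (12 + F)*(9*((6 + 3) - 4)) = (12 + F)*(9*(9 - 4)) = (12 + F)*(9*5) = (12 + F)*45 = 540 + 45*F)
K(-14) - 1*(-131695) = (540 + 45*(-14)) - 1*(-131695) = (540 - 630) + 131695 = -90 + 131695 = 131605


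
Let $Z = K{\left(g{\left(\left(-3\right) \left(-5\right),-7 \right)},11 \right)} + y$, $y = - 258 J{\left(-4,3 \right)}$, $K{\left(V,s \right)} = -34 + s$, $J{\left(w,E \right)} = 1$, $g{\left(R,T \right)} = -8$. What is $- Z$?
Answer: $281$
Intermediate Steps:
$y = -258$ ($y = \left(-258\right) 1 = -258$)
$Z = -281$ ($Z = \left(-34 + 11\right) - 258 = -23 - 258 = -281$)
$- Z = \left(-1\right) \left(-281\right) = 281$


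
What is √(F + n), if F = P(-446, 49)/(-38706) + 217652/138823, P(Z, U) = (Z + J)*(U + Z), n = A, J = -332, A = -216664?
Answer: I*√1563936274857427386299061/2686641519 ≈ 465.48*I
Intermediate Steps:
n = -216664
P(Z, U) = (-332 + Z)*(U + Z) (P(Z, U) = (Z - 332)*(U + Z) = (-332 + Z)*(U + Z))
F = -17226633203/2686641519 (F = ((-446)² - 332*49 - 332*(-446) + 49*(-446))/(-38706) + 217652/138823 = (198916 - 16268 + 148072 - 21854)*(-1/38706) + 217652*(1/138823) = 308866*(-1/38706) + 217652/138823 = -154433/19353 + 217652/138823 = -17226633203/2686641519 ≈ -6.4120)
√(F + n) = √(-17226633203/2686641519 - 216664) = √(-582115724705819/2686641519) = I*√1563936274857427386299061/2686641519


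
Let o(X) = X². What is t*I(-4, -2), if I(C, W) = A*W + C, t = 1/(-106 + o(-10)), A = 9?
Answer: 11/3 ≈ 3.6667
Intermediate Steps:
t = -⅙ (t = 1/(-106 + (-10)²) = 1/(-106 + 100) = 1/(-6) = -⅙ ≈ -0.16667)
I(C, W) = C + 9*W (I(C, W) = 9*W + C = C + 9*W)
t*I(-4, -2) = -(-4 + 9*(-2))/6 = -(-4 - 18)/6 = -⅙*(-22) = 11/3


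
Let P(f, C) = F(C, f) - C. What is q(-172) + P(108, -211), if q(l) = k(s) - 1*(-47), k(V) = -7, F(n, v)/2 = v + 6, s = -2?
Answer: 479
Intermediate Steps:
F(n, v) = 12 + 2*v (F(n, v) = 2*(v + 6) = 2*(6 + v) = 12 + 2*v)
P(f, C) = 12 - C + 2*f (P(f, C) = (12 + 2*f) - C = 12 - C + 2*f)
q(l) = 40 (q(l) = -7 - 1*(-47) = -7 + 47 = 40)
q(-172) + P(108, -211) = 40 + (12 - 1*(-211) + 2*108) = 40 + (12 + 211 + 216) = 40 + 439 = 479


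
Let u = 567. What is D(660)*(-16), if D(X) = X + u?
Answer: -19632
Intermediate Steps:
D(X) = 567 + X (D(X) = X + 567 = 567 + X)
D(660)*(-16) = (567 + 660)*(-16) = 1227*(-16) = -19632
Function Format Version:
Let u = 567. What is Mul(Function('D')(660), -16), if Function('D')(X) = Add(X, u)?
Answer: -19632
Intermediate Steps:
Function('D')(X) = Add(567, X) (Function('D')(X) = Add(X, 567) = Add(567, X))
Mul(Function('D')(660), -16) = Mul(Add(567, 660), -16) = Mul(1227, -16) = -19632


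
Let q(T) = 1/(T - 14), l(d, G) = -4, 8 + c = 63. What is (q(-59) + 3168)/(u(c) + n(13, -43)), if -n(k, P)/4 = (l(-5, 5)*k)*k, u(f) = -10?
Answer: 231263/196662 ≈ 1.1759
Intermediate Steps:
c = 55 (c = -8 + 63 = 55)
q(T) = 1/(-14 + T)
n(k, P) = 16*k² (n(k, P) = -4*(-4*k)*k = -(-16)*k² = 16*k²)
(q(-59) + 3168)/(u(c) + n(13, -43)) = (1/(-14 - 59) + 3168)/(-10 + 16*13²) = (1/(-73) + 3168)/(-10 + 16*169) = (-1/73 + 3168)/(-10 + 2704) = (231263/73)/2694 = (231263/73)*(1/2694) = 231263/196662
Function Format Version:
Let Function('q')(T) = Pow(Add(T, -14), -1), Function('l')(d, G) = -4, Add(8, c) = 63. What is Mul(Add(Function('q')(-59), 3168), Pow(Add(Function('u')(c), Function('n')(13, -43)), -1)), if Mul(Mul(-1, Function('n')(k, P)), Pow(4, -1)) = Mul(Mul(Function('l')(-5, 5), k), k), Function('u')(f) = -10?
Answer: Rational(231263, 196662) ≈ 1.1759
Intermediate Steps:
c = 55 (c = Add(-8, 63) = 55)
Function('q')(T) = Pow(Add(-14, T), -1)
Function('n')(k, P) = Mul(16, Pow(k, 2)) (Function('n')(k, P) = Mul(-4, Mul(Mul(-4, k), k)) = Mul(-4, Mul(-4, Pow(k, 2))) = Mul(16, Pow(k, 2)))
Mul(Add(Function('q')(-59), 3168), Pow(Add(Function('u')(c), Function('n')(13, -43)), -1)) = Mul(Add(Pow(Add(-14, -59), -1), 3168), Pow(Add(-10, Mul(16, Pow(13, 2))), -1)) = Mul(Add(Pow(-73, -1), 3168), Pow(Add(-10, Mul(16, 169)), -1)) = Mul(Add(Rational(-1, 73), 3168), Pow(Add(-10, 2704), -1)) = Mul(Rational(231263, 73), Pow(2694, -1)) = Mul(Rational(231263, 73), Rational(1, 2694)) = Rational(231263, 196662)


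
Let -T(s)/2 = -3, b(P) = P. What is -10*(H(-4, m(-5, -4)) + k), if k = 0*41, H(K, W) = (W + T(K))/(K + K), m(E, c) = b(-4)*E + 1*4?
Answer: 75/2 ≈ 37.500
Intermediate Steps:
T(s) = 6 (T(s) = -2*(-3) = 6)
m(E, c) = 4 - 4*E (m(E, c) = -4*E + 1*4 = -4*E + 4 = 4 - 4*E)
H(K, W) = (6 + W)/(2*K) (H(K, W) = (W + 6)/(K + K) = (6 + W)/((2*K)) = (6 + W)*(1/(2*K)) = (6 + W)/(2*K))
k = 0
-10*(H(-4, m(-5, -4)) + k) = -10*((½)*(6 + (4 - 4*(-5)))/(-4) + 0) = -10*((½)*(-¼)*(6 + (4 + 20)) + 0) = -10*((½)*(-¼)*(6 + 24) + 0) = -10*((½)*(-¼)*30 + 0) = -10*(-15/4 + 0) = -10*(-15/4) = 75/2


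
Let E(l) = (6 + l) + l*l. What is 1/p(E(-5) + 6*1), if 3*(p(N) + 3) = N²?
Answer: 3/1015 ≈ 0.0029557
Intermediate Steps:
E(l) = 6 + l + l² (E(l) = (6 + l) + l² = 6 + l + l²)
p(N) = -3 + N²/3
1/p(E(-5) + 6*1) = 1/(-3 + ((6 - 5 + (-5)²) + 6*1)²/3) = 1/(-3 + ((6 - 5 + 25) + 6)²/3) = 1/(-3 + (26 + 6)²/3) = 1/(-3 + (⅓)*32²) = 1/(-3 + (⅓)*1024) = 1/(-3 + 1024/3) = 1/(1015/3) = 3/1015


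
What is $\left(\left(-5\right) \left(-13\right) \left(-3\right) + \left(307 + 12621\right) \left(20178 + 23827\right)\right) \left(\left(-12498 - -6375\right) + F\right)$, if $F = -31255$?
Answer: $-21264211321210$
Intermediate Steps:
$\left(\left(-5\right) \left(-13\right) \left(-3\right) + \left(307 + 12621\right) \left(20178 + 23827\right)\right) \left(\left(-12498 - -6375\right) + F\right) = \left(\left(-5\right) \left(-13\right) \left(-3\right) + \left(307 + 12621\right) \left(20178 + 23827\right)\right) \left(\left(-12498 - -6375\right) - 31255\right) = \left(65 \left(-3\right) + 12928 \cdot 44005\right) \left(\left(-12498 + 6375\right) - 31255\right) = \left(-195 + 568896640\right) \left(-6123 - 31255\right) = 568896445 \left(-37378\right) = -21264211321210$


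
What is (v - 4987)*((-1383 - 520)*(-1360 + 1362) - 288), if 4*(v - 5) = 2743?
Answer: 35177695/2 ≈ 1.7589e+7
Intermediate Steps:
v = 2763/4 (v = 5 + (¼)*2743 = 5 + 2743/4 = 2763/4 ≈ 690.75)
(v - 4987)*((-1383 - 520)*(-1360 + 1362) - 288) = (2763/4 - 4987)*((-1383 - 520)*(-1360 + 1362) - 288) = -17185*(-1903*2 - 288)/4 = -17185*(-3806 - 288)/4 = -17185/4*(-4094) = 35177695/2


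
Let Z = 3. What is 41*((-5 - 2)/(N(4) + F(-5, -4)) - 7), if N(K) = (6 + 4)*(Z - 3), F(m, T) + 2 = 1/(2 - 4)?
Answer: -861/5 ≈ -172.20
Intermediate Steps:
F(m, T) = -5/2 (F(m, T) = -2 + 1/(2 - 4) = -2 + 1/(-2) = -2 - 1/2 = -5/2)
N(K) = 0 (N(K) = (6 + 4)*(3 - 3) = 10*0 = 0)
41*((-5 - 2)/(N(4) + F(-5, -4)) - 7) = 41*((-5 - 2)/(0 - 5/2) - 7) = 41*(-7/(-5/2) - 7) = 41*(-7*(-2/5) - 7) = 41*(14/5 - 7) = 41*(-21/5) = -861/5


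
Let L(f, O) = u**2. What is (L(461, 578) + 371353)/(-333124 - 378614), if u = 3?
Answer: -185681/355869 ≈ -0.52177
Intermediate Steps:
L(f, O) = 9 (L(f, O) = 3**2 = 9)
(L(461, 578) + 371353)/(-333124 - 378614) = (9 + 371353)/(-333124 - 378614) = 371362/(-711738) = 371362*(-1/711738) = -185681/355869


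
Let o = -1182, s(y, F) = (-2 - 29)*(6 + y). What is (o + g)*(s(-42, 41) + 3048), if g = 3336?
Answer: 8969256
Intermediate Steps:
s(y, F) = -186 - 31*y (s(y, F) = -31*(6 + y) = -186 - 31*y)
(o + g)*(s(-42, 41) + 3048) = (-1182 + 3336)*((-186 - 31*(-42)) + 3048) = 2154*((-186 + 1302) + 3048) = 2154*(1116 + 3048) = 2154*4164 = 8969256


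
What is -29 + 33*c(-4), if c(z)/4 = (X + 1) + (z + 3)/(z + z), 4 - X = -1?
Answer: 1559/2 ≈ 779.50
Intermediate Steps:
X = 5 (X = 4 - 1*(-1) = 4 + 1 = 5)
c(z) = 24 + 2*(3 + z)/z (c(z) = 4*((5 + 1) + (z + 3)/(z + z)) = 4*(6 + (3 + z)/((2*z))) = 4*(6 + (3 + z)*(1/(2*z))) = 4*(6 + (3 + z)/(2*z)) = 24 + 2*(3 + z)/z)
-29 + 33*c(-4) = -29 + 33*(26 + 6/(-4)) = -29 + 33*(26 + 6*(-¼)) = -29 + 33*(26 - 3/2) = -29 + 33*(49/2) = -29 + 1617/2 = 1559/2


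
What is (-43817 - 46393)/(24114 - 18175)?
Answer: -90210/5939 ≈ -15.189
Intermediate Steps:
(-43817 - 46393)/(24114 - 18175) = -90210/5939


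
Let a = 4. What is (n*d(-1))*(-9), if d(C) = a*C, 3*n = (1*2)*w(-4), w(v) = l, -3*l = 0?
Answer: 0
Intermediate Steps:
l = 0 (l = -⅓*0 = 0)
w(v) = 0
n = 0 (n = ((1*2)*0)/3 = (2*0)/3 = (⅓)*0 = 0)
d(C) = 4*C
(n*d(-1))*(-9) = (0*(4*(-1)))*(-9) = (0*(-4))*(-9) = 0*(-9) = 0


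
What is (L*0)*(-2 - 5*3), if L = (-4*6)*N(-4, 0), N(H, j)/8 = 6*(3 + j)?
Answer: 0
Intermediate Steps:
N(H, j) = 144 + 48*j (N(H, j) = 8*(6*(3 + j)) = 8*(18 + 6*j) = 144 + 48*j)
L = -3456 (L = (-4*6)*(144 + 48*0) = -24*(144 + 0) = -24*144 = -3456)
(L*0)*(-2 - 5*3) = (-3456*0)*(-2 - 5*3) = 0*(-2 - 15) = 0*(-17) = 0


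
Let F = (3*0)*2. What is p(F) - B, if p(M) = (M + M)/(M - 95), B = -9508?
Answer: 9508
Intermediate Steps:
F = 0 (F = 0*2 = 0)
p(M) = 2*M/(-95 + M) (p(M) = (2*M)/(-95 + M) = 2*M/(-95 + M))
p(F) - B = 2*0/(-95 + 0) - 1*(-9508) = 2*0/(-95) + 9508 = 2*0*(-1/95) + 9508 = 0 + 9508 = 9508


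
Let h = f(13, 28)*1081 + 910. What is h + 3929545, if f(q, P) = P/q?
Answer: 51126183/13 ≈ 3.9328e+6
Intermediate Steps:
h = 42098/13 (h = (28/13)*1081 + 910 = 30268/13 + 910 = 42098/13 ≈ 3238.3)
h + 3929545 = 42098/13 + 3929545 = 51126183/13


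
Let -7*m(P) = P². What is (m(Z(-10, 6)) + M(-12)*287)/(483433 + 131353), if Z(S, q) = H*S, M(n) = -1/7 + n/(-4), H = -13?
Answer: -5580/2151751 ≈ -0.0025932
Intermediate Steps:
M(n) = -⅐ - n/4 (M(n) = -1*⅐ + n*(-¼) = -⅐ - n/4)
Z(S, q) = -13*S
m(P) = -P²/7
(m(Z(-10, 6)) + M(-12)*287)/(483433 + 131353) = (-(-13*(-10))²/7 + (-⅐ - ¼*(-12))*287)/(483433 + 131353) = (-⅐*130² + (-⅐ + 3)*287)/614786 = (-⅐*16900 + (20/7)*287)*(1/614786) = (-16900/7 + 820)*(1/614786) = -11160/7*1/614786 = -5580/2151751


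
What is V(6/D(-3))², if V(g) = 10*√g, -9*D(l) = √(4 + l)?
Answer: -5400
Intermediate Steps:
D(l) = -√(4 + l)/9
V(6/D(-3))² = (10*√(6/((-√(4 - 3)/9))))² = (10*√(6/((-√1/9))))² = (10*√(6/((-⅑*1))))² = (10*√(6/(-⅑)))² = (10*√(6*(-9)))² = (10*√(-54))² = (10*(3*I*√6))² = (30*I*√6)² = -5400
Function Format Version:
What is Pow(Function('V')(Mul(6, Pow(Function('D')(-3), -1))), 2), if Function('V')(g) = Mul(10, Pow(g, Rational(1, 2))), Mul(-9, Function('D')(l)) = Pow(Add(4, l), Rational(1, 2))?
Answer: -5400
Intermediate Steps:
Function('D')(l) = Mul(Rational(-1, 9), Pow(Add(4, l), Rational(1, 2)))
Pow(Function('V')(Mul(6, Pow(Function('D')(-3), -1))), 2) = Pow(Mul(10, Pow(Mul(6, Pow(Mul(Rational(-1, 9), Pow(Add(4, -3), Rational(1, 2))), -1)), Rational(1, 2))), 2) = Pow(Mul(10, Pow(Mul(6, Pow(Mul(Rational(-1, 9), Pow(1, Rational(1, 2))), -1)), Rational(1, 2))), 2) = Pow(Mul(10, Pow(Mul(6, Pow(Mul(Rational(-1, 9), 1), -1)), Rational(1, 2))), 2) = Pow(Mul(10, Pow(Mul(6, Pow(Rational(-1, 9), -1)), Rational(1, 2))), 2) = Pow(Mul(10, Pow(Mul(6, -9), Rational(1, 2))), 2) = Pow(Mul(10, Pow(-54, Rational(1, 2))), 2) = Pow(Mul(10, Mul(3, I, Pow(6, Rational(1, 2)))), 2) = Pow(Mul(30, I, Pow(6, Rational(1, 2))), 2) = -5400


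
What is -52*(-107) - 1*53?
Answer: 5511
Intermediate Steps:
-52*(-107) - 1*53 = 5564 - 53 = 5511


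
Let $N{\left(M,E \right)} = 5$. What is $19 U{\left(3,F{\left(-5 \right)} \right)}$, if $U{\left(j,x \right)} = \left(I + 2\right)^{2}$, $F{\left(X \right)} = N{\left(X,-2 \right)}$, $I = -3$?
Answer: $19$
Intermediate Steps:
$F{\left(X \right)} = 5$
$U{\left(j,x \right)} = 1$ ($U{\left(j,x \right)} = \left(-3 + 2\right)^{2} = \left(-1\right)^{2} = 1$)
$19 U{\left(3,F{\left(-5 \right)} \right)} = 19 \cdot 1 = 19$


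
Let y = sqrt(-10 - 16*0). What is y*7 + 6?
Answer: 6 + 7*I*sqrt(10) ≈ 6.0 + 22.136*I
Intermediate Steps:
y = I*sqrt(10) (y = sqrt(-10 + 0) = sqrt(-10) = I*sqrt(10) ≈ 3.1623*I)
y*7 + 6 = (I*sqrt(10))*7 + 6 = 7*I*sqrt(10) + 6 = 6 + 7*I*sqrt(10)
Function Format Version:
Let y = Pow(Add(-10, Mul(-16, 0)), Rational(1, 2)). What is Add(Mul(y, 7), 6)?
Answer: Add(6, Mul(7, I, Pow(10, Rational(1, 2)))) ≈ Add(6.0000, Mul(22.136, I))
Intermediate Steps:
y = Mul(I, Pow(10, Rational(1, 2))) (y = Pow(Add(-10, 0), Rational(1, 2)) = Pow(-10, Rational(1, 2)) = Mul(I, Pow(10, Rational(1, 2))) ≈ Mul(3.1623, I))
Add(Mul(y, 7), 6) = Add(Mul(Mul(I, Pow(10, Rational(1, 2))), 7), 6) = Add(Mul(7, I, Pow(10, Rational(1, 2))), 6) = Add(6, Mul(7, I, Pow(10, Rational(1, 2))))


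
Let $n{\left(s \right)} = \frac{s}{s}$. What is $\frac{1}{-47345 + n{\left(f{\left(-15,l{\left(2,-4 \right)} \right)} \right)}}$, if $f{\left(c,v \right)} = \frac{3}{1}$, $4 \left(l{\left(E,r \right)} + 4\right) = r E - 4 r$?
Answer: $- \frac{1}{47344} \approx -2.1122 \cdot 10^{-5}$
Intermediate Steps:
$l{\left(E,r \right)} = -4 - r + \frac{E r}{4}$ ($l{\left(E,r \right)} = -4 + \frac{r E - 4 r}{4} = -4 + \frac{E r - 4 r}{4} = -4 + \frac{- 4 r + E r}{4} = -4 + \left(- r + \frac{E r}{4}\right) = -4 - r + \frac{E r}{4}$)
$f{\left(c,v \right)} = 3$ ($f{\left(c,v \right)} = 3 \cdot 1 = 3$)
$n{\left(s \right)} = 1$
$\frac{1}{-47345 + n{\left(f{\left(-15,l{\left(2,-4 \right)} \right)} \right)}} = \frac{1}{-47345 + 1} = \frac{1}{-47344} = - \frac{1}{47344}$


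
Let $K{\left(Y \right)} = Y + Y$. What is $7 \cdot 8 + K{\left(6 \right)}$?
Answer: $68$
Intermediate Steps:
$K{\left(Y \right)} = 2 Y$
$7 \cdot 8 + K{\left(6 \right)} = 7 \cdot 8 + 2 \cdot 6 = 56 + 12 = 68$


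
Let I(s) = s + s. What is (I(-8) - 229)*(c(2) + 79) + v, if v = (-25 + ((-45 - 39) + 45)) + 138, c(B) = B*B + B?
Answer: -20751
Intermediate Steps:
I(s) = 2*s
c(B) = B + B**2 (c(B) = B**2 + B = B + B**2)
v = 74 (v = (-25 + (-84 + 45)) + 138 = (-25 - 39) + 138 = -64 + 138 = 74)
(I(-8) - 229)*(c(2) + 79) + v = (2*(-8) - 229)*(2*(1 + 2) + 79) + 74 = (-16 - 229)*(2*3 + 79) + 74 = -245*(6 + 79) + 74 = -245*85 + 74 = -20825 + 74 = -20751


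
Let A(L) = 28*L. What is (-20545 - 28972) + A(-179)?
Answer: -54529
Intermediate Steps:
(-20545 - 28972) + A(-179) = (-20545 - 28972) + 28*(-179) = -49517 - 5012 = -54529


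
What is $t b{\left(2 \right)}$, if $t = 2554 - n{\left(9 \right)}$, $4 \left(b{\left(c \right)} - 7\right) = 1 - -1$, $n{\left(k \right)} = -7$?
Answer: $\frac{38415}{2} \approx 19208.0$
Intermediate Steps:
$b{\left(c \right)} = \frac{15}{2}$ ($b{\left(c \right)} = 7 + \frac{1 - -1}{4} = 7 + \frac{1 + 1}{4} = 7 + \frac{1}{4} \cdot 2 = 7 + \frac{1}{2} = \frac{15}{2}$)
$t = 2561$ ($t = 2554 - -7 = 2554 + 7 = 2561$)
$t b{\left(2 \right)} = 2561 \cdot \frac{15}{2} = \frac{38415}{2}$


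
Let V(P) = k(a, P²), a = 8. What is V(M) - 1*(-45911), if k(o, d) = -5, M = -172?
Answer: 45906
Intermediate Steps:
V(P) = -5
V(M) - 1*(-45911) = -5 - 1*(-45911) = -5 + 45911 = 45906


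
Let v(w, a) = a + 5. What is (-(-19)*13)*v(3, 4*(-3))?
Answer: -1729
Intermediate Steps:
v(w, a) = 5 + a
(-(-19)*13)*v(3, 4*(-3)) = (-(-19)*13)*(5 + 4*(-3)) = (-19*(-13))*(5 - 12) = 247*(-7) = -1729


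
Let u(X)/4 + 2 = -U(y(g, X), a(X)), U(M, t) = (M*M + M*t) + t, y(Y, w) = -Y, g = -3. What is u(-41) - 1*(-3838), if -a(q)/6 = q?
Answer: -142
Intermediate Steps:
a(q) = -6*q
U(M, t) = t + M² + M*t (U(M, t) = (M² + M*t) + t = t + M² + M*t)
u(X) = -44 + 96*X (u(X) = -8 + 4*(-(-6*X + (-1*(-3))² + (-1*(-3))*(-6*X))) = -8 + 4*(-(-6*X + 3² + 3*(-6*X))) = -8 + 4*(-(-6*X + 9 - 18*X)) = -8 + 4*(-(9 - 24*X)) = -8 + 4*(-9 + 24*X) = -8 + (-36 + 96*X) = -44 + 96*X)
u(-41) - 1*(-3838) = (-44 + 96*(-41)) - 1*(-3838) = (-44 - 3936) + 3838 = -3980 + 3838 = -142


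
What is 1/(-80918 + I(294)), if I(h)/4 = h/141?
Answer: -47/3802754 ≈ -1.2359e-5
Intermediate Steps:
I(h) = 4*h/141 (I(h) = 4*(h/141) = 4*h/141)
1/(-80918 + I(294)) = 1/(-80918 + (4/141)*294) = 1/(-80918 + 392/47) = 1/(-3802754/47) = -47/3802754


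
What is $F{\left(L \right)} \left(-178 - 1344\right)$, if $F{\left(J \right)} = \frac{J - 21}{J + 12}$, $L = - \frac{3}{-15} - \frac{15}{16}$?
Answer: $\frac{2646758}{901} \approx 2937.6$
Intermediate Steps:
$L = - \frac{59}{80}$ ($L = \left(-3\right) \left(- \frac{1}{15}\right) - \frac{15}{16} = \frac{1}{5} - \frac{15}{16} = - \frac{59}{80} \approx -0.7375$)
$F{\left(J \right)} = \frac{-21 + J}{12 + J}$
$F{\left(L \right)} \left(-178 - 1344\right) = \frac{-21 - \frac{59}{80}}{12 - \frac{59}{80}} \left(-178 - 1344\right) = \frac{1}{\frac{901}{80}} \left(- \frac{1739}{80}\right) \left(-1522\right) = \frac{80}{901} \left(- \frac{1739}{80}\right) \left(-1522\right) = \left(- \frac{1739}{901}\right) \left(-1522\right) = \frac{2646758}{901}$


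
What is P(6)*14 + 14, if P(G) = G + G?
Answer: 182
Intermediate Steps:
P(G) = 2*G
P(6)*14 + 14 = (2*6)*14 + 14 = 12*14 + 14 = 168 + 14 = 182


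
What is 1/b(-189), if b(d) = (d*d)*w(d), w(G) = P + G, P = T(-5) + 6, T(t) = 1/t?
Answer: -5/32720436 ≈ -1.5281e-7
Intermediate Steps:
P = 29/5 (P = 1/(-5) + 6 = -1/5 + 6 = 29/5 ≈ 5.8000)
w(G) = 29/5 + G
b(d) = d**2*(29/5 + d) (b(d) = (d*d)*(29/5 + d) = d**2*(29/5 + d))
1/b(-189) = 1/((-189)**2*(29/5 - 189)) = 1/(35721*(-916/5)) = 1/(-32720436/5) = -5/32720436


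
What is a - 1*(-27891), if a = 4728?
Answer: 32619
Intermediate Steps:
a - 1*(-27891) = 4728 - 1*(-27891) = 4728 + 27891 = 32619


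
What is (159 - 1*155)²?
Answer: 16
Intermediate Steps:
(159 - 1*155)² = (159 - 155)² = 4² = 16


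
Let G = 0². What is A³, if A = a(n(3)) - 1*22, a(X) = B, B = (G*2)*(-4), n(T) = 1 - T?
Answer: -10648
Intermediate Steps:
G = 0
B = 0 (B = (0*2)*(-4) = 0*(-4) = 0)
a(X) = 0
A = -22 (A = 0 - 1*22 = 0 - 22 = -22)
A³ = (-22)³ = -10648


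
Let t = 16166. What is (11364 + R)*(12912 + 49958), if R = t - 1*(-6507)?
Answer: 2139906190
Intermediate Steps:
R = 22673 (R = 16166 - 1*(-6507) = 16166 + 6507 = 22673)
(11364 + R)*(12912 + 49958) = (11364 + 22673)*(12912 + 49958) = 34037*62870 = 2139906190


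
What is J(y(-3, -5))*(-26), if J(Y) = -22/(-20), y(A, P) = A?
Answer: -143/5 ≈ -28.600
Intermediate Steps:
J(Y) = 11/10 (J(Y) = -22*(-1/20) = 11/10)
J(y(-3, -5))*(-26) = (11/10)*(-26) = -143/5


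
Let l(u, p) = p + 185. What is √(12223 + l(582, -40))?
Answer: 4*√773 ≈ 111.21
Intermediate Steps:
l(u, p) = 185 + p
√(12223 + l(582, -40)) = √(12223 + (185 - 40)) = √(12223 + 145) = √12368 = 4*√773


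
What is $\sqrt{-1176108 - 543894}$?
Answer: $i \sqrt{1720002} \approx 1311.5 i$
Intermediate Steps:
$\sqrt{-1176108 - 543894} = \sqrt{-1720002} = i \sqrt{1720002}$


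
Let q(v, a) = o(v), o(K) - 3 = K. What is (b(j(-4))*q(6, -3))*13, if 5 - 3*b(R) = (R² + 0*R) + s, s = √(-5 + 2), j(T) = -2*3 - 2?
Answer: -2301 - 39*I*√3 ≈ -2301.0 - 67.55*I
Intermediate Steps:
j(T) = -8 (j(T) = -6 - 2 = -8)
o(K) = 3 + K
s = I*√3 (s = √(-3) = I*√3 ≈ 1.732*I)
b(R) = 5/3 - R²/3 - I*√3/3 (b(R) = 5/3 - ((R² + 0*R) + I*√3)/3 = 5/3 - ((R² + 0) + I*√3)/3 = 5/3 - (R² + I*√3)/3 = 5/3 + (-R²/3 - I*√3/3) = 5/3 - R²/3 - I*√3/3)
q(v, a) = 3 + v
(b(j(-4))*q(6, -3))*13 = ((5/3 - ⅓*(-8)² - I*√3/3)*(3 + 6))*13 = ((5/3 - ⅓*64 - I*√3/3)*9)*13 = ((5/3 - 64/3 - I*√3/3)*9)*13 = ((-59/3 - I*√3/3)*9)*13 = (-177 - 3*I*√3)*13 = -2301 - 39*I*√3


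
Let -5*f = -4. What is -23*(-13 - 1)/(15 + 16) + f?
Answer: 1734/155 ≈ 11.187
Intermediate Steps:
f = 4/5 (f = -1/5*(-4) = 4/5 ≈ 0.80000)
-23*(-13 - 1)/(15 + 16) + f = -23*(-13 - 1)/(15 + 16) + 4/5 = -(-322)/31 + 4/5 = -23*(-14/31) + 4/5 = 322/31 + 4/5 = 1734/155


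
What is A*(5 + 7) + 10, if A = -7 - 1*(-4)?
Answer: -26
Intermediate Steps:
A = -3 (A = -7 + 4 = -3)
A*(5 + 7) + 10 = -3*(5 + 7) + 10 = -3*12 + 10 = -36 + 10 = -26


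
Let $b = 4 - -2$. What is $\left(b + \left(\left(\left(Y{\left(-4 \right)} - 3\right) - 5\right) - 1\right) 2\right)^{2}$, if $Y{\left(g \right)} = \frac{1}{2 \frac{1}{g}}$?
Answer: $256$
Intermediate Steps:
$Y{\left(g \right)} = \frac{g}{2}$
$b = 6$ ($b = 4 + 2 = 6$)
$\left(b + \left(\left(\left(Y{\left(-4 \right)} - 3\right) - 5\right) - 1\right) 2\right)^{2} = \left(6 + \left(\left(\left(\frac{1}{2} \left(-4\right) - 3\right) - 5\right) - 1\right) 2\right)^{2} = \left(6 + \left(\left(\left(-2 - 3\right) - 5\right) - 1\right) 2\right)^{2} = \left(6 + \left(\left(-5 - 5\right) - 1\right) 2\right)^{2} = \left(6 + \left(-10 - 1\right) 2\right)^{2} = \left(6 - 22\right)^{2} = \left(-16\right)^{2} = 256$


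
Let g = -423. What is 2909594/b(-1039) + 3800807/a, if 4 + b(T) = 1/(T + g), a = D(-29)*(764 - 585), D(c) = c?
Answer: -22103843907891/30362159 ≈ -7.2801e+5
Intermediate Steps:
a = -5191 (a = -29*(764 - 585) = -29*179 = -5191)
b(T) = -4 + 1/(-423 + T) (b(T) = -4 + 1/(T - 423) = -4 + 1/(-423 + T))
2909594/b(-1039) + 3800807/a = 2909594/(((1693 - 4*(-1039))/(-423 - 1039))) + 3800807/(-5191) = 2909594/(((1693 + 4156)/(-1462))) + 3800807*(-1/5191) = 2909594/((-1/1462*5849)) - 3800807/5191 = 2909594/(-5849/1462) - 3800807/5191 = 2909594*(-1462/5849) - 3800807/5191 = -4253826428/5849 - 3800807/5191 = -22103843907891/30362159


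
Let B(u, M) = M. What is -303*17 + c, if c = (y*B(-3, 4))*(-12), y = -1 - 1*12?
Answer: -4527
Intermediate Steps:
y = -13 (y = -1 - 12 = -13)
c = 624 (c = -13*4*(-12) = -52*(-12) = 624)
-303*17 + c = -303*17 + 624 = -5151 + 624 = -4527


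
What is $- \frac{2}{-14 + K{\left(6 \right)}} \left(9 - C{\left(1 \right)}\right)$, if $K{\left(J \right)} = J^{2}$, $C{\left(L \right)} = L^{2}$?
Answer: $- \frac{8}{11} \approx -0.72727$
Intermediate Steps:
$- \frac{2}{-14 + K{\left(6 \right)}} \left(9 - C{\left(1 \right)}\right) = - \frac{2}{-14 + 6^{2}} \left(9 - 1^{2}\right) = - \frac{2}{-14 + 36} \left(9 - 1\right) = - \frac{2}{22} \left(9 - 1\right) = \left(-2\right) \frac{1}{22} \cdot 8 = \left(- \frac{1}{11}\right) 8 = - \frac{8}{11}$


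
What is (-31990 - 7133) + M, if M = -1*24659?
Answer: -63782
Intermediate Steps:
M = -24659
(-31990 - 7133) + M = (-31990 - 7133) - 24659 = -39123 - 24659 = -63782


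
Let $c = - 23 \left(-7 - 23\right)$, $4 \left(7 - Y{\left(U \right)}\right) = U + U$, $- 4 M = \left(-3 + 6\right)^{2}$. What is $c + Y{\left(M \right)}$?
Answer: $\frac{5585}{8} \approx 698.13$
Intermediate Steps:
$M = - \frac{9}{4}$ ($M = - \frac{\left(-3 + 6\right)^{2}}{4} = - \frac{3^{2}}{4} = \left(- \frac{1}{4}\right) 9 = - \frac{9}{4} \approx -2.25$)
$Y{\left(U \right)} = 7 - \frac{U}{2}$ ($Y{\left(U \right)} = 7 - \frac{U + U}{4} = 7 - \frac{2 U}{4} = 7 - \frac{U}{2}$)
$c = 690$ ($c = \left(-23\right) \left(-30\right) = 690$)
$c + Y{\left(M \right)} = 690 + \left(7 - - \frac{9}{8}\right) = 690 + \left(7 + \frac{9}{8}\right) = 690 + \frac{65}{8} = \frac{5585}{8}$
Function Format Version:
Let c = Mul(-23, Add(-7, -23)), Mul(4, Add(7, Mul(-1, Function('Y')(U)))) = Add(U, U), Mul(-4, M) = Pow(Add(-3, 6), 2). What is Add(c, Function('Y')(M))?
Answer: Rational(5585, 8) ≈ 698.13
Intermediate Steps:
M = Rational(-9, 4) (M = Mul(Rational(-1, 4), Pow(Add(-3, 6), 2)) = Mul(Rational(-1, 4), Pow(3, 2)) = Mul(Rational(-1, 4), 9) = Rational(-9, 4) ≈ -2.2500)
Function('Y')(U) = Add(7, Mul(Rational(-1, 2), U)) (Function('Y')(U) = Add(7, Mul(Rational(-1, 4), Add(U, U))) = Add(7, Mul(Rational(-1, 4), Mul(2, U))) = Add(7, Mul(Rational(-1, 2), U)))
c = 690 (c = Mul(-23, -30) = 690)
Add(c, Function('Y')(M)) = Add(690, Add(7, Mul(Rational(-1, 2), Rational(-9, 4)))) = Add(690, Add(7, Rational(9, 8))) = Add(690, Rational(65, 8)) = Rational(5585, 8)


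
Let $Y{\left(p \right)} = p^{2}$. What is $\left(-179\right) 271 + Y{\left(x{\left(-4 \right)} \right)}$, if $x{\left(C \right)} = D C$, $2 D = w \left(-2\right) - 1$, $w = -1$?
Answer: $-48505$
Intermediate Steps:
$D = \frac{1}{2}$ ($D = \frac{\left(-1\right) \left(-2\right) - 1}{2} = \frac{2 - 1}{2} = \frac{1}{2} \cdot 1 = \frac{1}{2} \approx 0.5$)
$x{\left(C \right)} = \frac{C}{2}$
$\left(-179\right) 271 + Y{\left(x{\left(-4 \right)} \right)} = \left(-179\right) 271 + \left(\frac{1}{2} \left(-4\right)\right)^{2} = -48509 + \left(-2\right)^{2} = -48509 + 4 = -48505$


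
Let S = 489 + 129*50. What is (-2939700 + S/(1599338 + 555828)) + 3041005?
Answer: 218329098569/2155166 ≈ 1.0131e+5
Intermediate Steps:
S = 6939 (S = 489 + 6450 = 6939)
(-2939700 + S/(1599338 + 555828)) + 3041005 = (-2939700 + 6939/(1599338 + 555828)) + 3041005 = (-2939700 + 6939/2155166) + 3041005 = -6335541483261/2155166 + 3041005 = 218329098569/2155166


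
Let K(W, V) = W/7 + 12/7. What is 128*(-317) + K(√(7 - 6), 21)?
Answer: -284019/7 ≈ -40574.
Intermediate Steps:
K(W, V) = 12/7 + W/7 (K(W, V) = W*(⅐) + 12*(⅐) = W/7 + 12/7 = 12/7 + W/7)
128*(-317) + K(√(7 - 6), 21) = 128*(-317) + (12/7 + √(7 - 6)/7) = -40576 + (12/7 + √1/7) = -40576 + (12/7 + (⅐)*1) = -40576 + (12/7 + ⅐) = -40576 + 13/7 = -284019/7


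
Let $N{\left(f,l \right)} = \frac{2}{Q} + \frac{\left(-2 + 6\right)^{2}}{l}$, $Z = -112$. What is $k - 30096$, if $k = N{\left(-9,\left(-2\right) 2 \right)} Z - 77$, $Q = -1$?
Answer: $-29501$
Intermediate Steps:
$N{\left(f,l \right)} = -2 + \frac{16}{l}$ ($N{\left(f,l \right)} = \frac{2}{-1} + \frac{\left(-2 + 6\right)^{2}}{l} = 2 \left(-1\right) + \frac{4^{2}}{l} = -2 + \frac{16}{l}$)
$k = 595$ ($k = \left(-2 + \frac{16}{\left(-2\right) 2}\right) \left(-112\right) - 77 = \left(-2 + \frac{16}{-4}\right) \left(-112\right) - 77 = \left(-2 + 16 \left(- \frac{1}{4}\right)\right) \left(-112\right) - 77 = \left(-2 - 4\right) \left(-112\right) - 77 = \left(-6\right) \left(-112\right) - 77 = 672 - 77 = 595$)
$k - 30096 = 595 - 30096 = -29501$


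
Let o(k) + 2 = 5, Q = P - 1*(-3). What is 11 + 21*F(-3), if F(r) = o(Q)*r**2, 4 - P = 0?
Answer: 578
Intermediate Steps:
P = 4 (P = 4 - 1*0 = 4 + 0 = 4)
Q = 7 (Q = 4 - 1*(-3) = 4 + 3 = 7)
o(k) = 3 (o(k) = -2 + 5 = 3)
F(r) = 3*r**2
11 + 21*F(-3) = 11 + 21*(3*(-3)**2) = 11 + 21*(3*9) = 11 + 21*27 = 11 + 567 = 578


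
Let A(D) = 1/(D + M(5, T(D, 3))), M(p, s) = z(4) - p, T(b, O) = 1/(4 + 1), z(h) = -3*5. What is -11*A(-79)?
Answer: ⅑ ≈ 0.11111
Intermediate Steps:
z(h) = -15
T(b, O) = ⅕ (T(b, O) = 1/5 = ⅕)
M(p, s) = -15 - p
A(D) = 1/(-20 + D) (A(D) = 1/(D + (-15 - 1*5)) = 1/(D + (-15 - 5)) = 1/(D - 20) = 1/(-20 + D))
-11*A(-79) = -11/(-20 - 79) = -11/(-99) = -11*(-1/99) = ⅑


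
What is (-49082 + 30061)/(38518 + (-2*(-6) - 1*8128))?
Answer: -19021/30402 ≈ -0.62565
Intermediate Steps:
(-49082 + 30061)/(38518 + (-2*(-6) - 1*8128)) = -19021/(38518 + (12 - 8128)) = -19021/(38518 - 8116) = -19021/30402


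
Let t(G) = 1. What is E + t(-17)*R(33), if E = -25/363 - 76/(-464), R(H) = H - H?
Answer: 3997/42108 ≈ 0.094923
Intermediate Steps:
R(H) = 0
E = 3997/42108 (E = -25*1/363 - 76*(-1/464) = -25/363 + 19/116 = 3997/42108 ≈ 0.094923)
E + t(-17)*R(33) = 3997/42108 + 1*0 = 3997/42108 + 0 = 3997/42108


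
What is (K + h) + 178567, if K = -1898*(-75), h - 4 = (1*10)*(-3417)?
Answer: 286751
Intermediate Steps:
h = -34166 (h = 4 + (1*10)*(-3417) = 4 + 10*(-3417) = 4 - 34170 = -34166)
K = 142350
(K + h) + 178567 = (142350 - 34166) + 178567 = 108184 + 178567 = 286751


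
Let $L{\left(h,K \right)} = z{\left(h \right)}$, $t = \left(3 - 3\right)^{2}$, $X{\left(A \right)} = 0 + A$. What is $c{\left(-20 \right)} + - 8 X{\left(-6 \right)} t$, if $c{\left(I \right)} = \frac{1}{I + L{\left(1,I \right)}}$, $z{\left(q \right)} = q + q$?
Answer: $- \frac{1}{18} \approx -0.055556$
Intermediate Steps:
$X{\left(A \right)} = A$
$t = 0$ ($t = 0^{2} = 0$)
$z{\left(q \right)} = 2 q$
$L{\left(h,K \right)} = 2 h$
$c{\left(I \right)} = \frac{1}{2 + I}$ ($c{\left(I \right)} = \frac{1}{I + 2 \cdot 1} = \frac{1}{I + 2} = \frac{1}{2 + I}$)
$c{\left(-20 \right)} + - 8 X{\left(-6 \right)} t = \frac{1}{2 - 20} + \left(-8\right) \left(-6\right) 0 = \frac{1}{-18} + 48 \cdot 0 = - \frac{1}{18} + 0 = - \frac{1}{18}$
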